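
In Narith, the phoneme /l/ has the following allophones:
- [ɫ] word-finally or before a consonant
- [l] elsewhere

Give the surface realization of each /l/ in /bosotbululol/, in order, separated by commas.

Occurrence 1 (position 8): no conditioning environment matches → elsewhere allophone [l].
Occurrence 2 (position 10): no conditioning environment matches → elsewhere allophone [l].
Occurrence 3 (position 12): word-finally or before a consonant → [ɫ].

[l], [l], [ɫ]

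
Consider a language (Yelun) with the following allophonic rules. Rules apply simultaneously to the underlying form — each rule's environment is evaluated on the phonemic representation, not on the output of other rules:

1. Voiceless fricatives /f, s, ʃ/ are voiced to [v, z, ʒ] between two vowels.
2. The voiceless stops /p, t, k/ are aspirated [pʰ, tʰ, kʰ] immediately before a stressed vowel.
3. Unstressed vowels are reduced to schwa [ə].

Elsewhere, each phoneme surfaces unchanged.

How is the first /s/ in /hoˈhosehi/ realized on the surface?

[z]

/s/ (between /o/ and /e/): between two vowels, so rule 1 applies → [z].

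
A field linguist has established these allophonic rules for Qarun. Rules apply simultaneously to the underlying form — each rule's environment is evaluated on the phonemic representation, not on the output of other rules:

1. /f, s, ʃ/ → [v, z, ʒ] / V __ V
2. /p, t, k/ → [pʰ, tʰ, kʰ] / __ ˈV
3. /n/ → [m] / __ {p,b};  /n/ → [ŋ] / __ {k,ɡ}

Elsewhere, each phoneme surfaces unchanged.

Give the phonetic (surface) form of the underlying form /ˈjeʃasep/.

/j/ stays [j].
/e/ — not in any rule's target class → [e].
/ʃ/ (between /e/ and /a/): between two vowels, so rule 1 applies → [ʒ].
/a/ stays [a].
/s/ — between /a/ and /e/, between two vowels — surfaces as [z] (rule 1).
/e/ stays [e].
/p/ (word-final) fails the environment for rule 2, so it stays [p].

[ˈjeʒazep]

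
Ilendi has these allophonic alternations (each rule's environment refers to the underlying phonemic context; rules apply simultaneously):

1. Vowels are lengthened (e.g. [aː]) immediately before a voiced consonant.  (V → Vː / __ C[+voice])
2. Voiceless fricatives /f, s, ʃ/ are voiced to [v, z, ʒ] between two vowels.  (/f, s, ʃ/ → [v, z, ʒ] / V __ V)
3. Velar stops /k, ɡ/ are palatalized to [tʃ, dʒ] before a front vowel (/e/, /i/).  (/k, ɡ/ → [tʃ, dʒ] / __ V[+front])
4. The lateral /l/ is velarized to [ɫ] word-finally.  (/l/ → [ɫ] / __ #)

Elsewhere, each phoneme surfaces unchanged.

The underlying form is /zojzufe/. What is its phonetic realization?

Rule 1 applies to /o/ (between /z/ and /j/: before a voiced consonant) → [oː].
/u/ (between /z/ and /f/) is in the target of rule 1 but the environment (before a voiced consonant) is not met → [u].
/f/ (between /u/ and /e/) occurs between two vowels → [v] by rule 2.
/e/ (word-final): rule 1 targets it, but not before a voiced consonant → unchanged [e].

[zoːjzuve]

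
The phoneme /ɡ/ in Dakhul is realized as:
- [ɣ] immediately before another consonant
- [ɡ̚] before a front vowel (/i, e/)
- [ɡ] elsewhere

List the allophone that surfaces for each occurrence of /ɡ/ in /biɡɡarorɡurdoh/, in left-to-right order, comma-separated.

Occurrence 1 (position 3): immediately before another consonant → [ɣ].
Occurrence 2 (position 4): no conditioning environment matches → elsewhere allophone [ɡ].
Occurrence 3 (position 9): no conditioning environment matches → elsewhere allophone [ɡ].

[ɣ], [ɡ], [ɡ]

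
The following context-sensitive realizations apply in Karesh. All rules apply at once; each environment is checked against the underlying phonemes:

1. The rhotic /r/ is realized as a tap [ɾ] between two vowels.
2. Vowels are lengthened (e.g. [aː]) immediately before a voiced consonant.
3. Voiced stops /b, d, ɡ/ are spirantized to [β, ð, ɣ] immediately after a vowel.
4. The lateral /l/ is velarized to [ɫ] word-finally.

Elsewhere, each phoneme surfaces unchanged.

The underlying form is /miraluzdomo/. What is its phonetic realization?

[miːɾaːluːzdoːmo]

/m/ (word-initial) is unaffected → [m].
/i/ (between /m/ and /r/): before a voiced consonant, so rule 2 applies → [iː].
/r/ — between /i/ and /a/, between two vowels — surfaces as [ɾ] (rule 1).
/a/ meets the environment for rule 2 (before a voiced consonant) → [aː].
/l/ (between /a/ and /u/): rule 4 targets it, but not word-finally → unchanged [l].
/u/ (between /l/ and /z/) occurs before a voiced consonant → [uː] by rule 2.
/z/ — not in any rule's target class → [z].
/d/ (between /z/ and /o/) is in the target of rule 3 but the environment (immediately after a vowel) is not met → [d].
Rule 2 applies to /o/ (between /d/ and /m/: before a voiced consonant) → [oː].
/m/ (between /o/ and /o/): no rule targets it → [m].
/o/ (word-final) is in the target of rule 2 but the environment (before a voiced consonant) is not met → [o].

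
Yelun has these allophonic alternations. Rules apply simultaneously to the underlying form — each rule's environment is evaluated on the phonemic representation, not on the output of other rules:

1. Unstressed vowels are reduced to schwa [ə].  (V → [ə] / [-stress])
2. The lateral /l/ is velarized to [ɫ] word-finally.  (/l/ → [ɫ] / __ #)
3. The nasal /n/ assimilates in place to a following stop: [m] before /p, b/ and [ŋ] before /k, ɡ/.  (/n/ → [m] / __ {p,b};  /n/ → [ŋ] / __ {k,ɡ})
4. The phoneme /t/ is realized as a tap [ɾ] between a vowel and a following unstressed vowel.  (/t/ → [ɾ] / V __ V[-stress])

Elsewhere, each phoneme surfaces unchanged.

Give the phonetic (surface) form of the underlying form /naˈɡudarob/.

[nəˈɡudərəb]

/n/ (word-initial) is in the target of rule 3 but the environment (before a labial or velar stop) is not met → [n].
/a/ (between /n/ and /ɡ/) occurs in an unstressed syllable → [ə] by rule 1.
/ɡ/ (between /a/ and /u/): no rule targets it → [ɡ].
/u/ (between /ɡ/ and /d/) is in the target of rule 1 but the environment (in an unstressed syllable) is not met → [u].
/d/ stays [d].
/a/ (between /d/ and /r/) occurs in an unstressed syllable → [ə] by rule 1.
/r/ (between /a/ and /o/): no rule targets it → [r].
/o/ (between /r/ and /b/) occurs in an unstressed syllable → [ə] by rule 1.
/b/ (word-final): no rule targets it → [b].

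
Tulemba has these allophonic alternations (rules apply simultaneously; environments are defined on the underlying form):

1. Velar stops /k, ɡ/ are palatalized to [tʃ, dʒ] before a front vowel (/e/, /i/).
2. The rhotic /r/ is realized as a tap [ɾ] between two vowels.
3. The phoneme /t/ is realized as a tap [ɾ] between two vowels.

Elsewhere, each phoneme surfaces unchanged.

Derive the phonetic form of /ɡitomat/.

[dʒiɾomat]

/ɡ/ meets the environment for rule 1 (before a front vowel) → [dʒ].
/i/ (between /ɡ/ and /t/): no rule targets it → [i].
/t/ — between /i/ and /o/, between two vowels — surfaces as [ɾ] (rule 3).
/o/ stays [o].
/m/ — not in any rule's target class → [m].
/a/ (between /m/ and /t/): no rule targets it → [a].
/t/ — word-final; rule 3 does not apply here → [t].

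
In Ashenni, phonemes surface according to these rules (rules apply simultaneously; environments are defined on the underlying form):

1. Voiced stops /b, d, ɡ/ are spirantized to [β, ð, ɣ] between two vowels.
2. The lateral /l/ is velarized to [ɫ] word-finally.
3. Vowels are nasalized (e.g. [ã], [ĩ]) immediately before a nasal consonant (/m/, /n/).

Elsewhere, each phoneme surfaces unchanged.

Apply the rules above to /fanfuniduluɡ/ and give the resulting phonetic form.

/f/ (word-initial) is unaffected → [f].
/a/ (between /f/ and /n/) occurs before a nasal consonant → [ã] by rule 3.
/n/ — not in any rule's target class → [n].
/f/ — not in any rule's target class → [f].
Rule 3 applies to /u/ (between /f/ and /n/: before a nasal consonant) → [ũ].
/n/ stays [n].
/i/ (between /n/ and /d/): rule 3 targets it, but not before a nasal consonant → unchanged [i].
Rule 1 applies to /d/ (between /i/ and /u/: between two vowels) → [ð].
/u/ (between /d/ and /l/) fails the environment for rule 3, so it stays [u].
/l/ (between /u/ and /u/): rule 2 targets it, but not word-finally → unchanged [l].
/u/ (between /l/ and /ɡ/) is in the target of rule 3 but the environment (before a nasal consonant) is not met → [u].
/ɡ/ (word-final) is in the target of rule 1 but the environment (between two vowels) is not met → [ɡ].

[fãnfũniðuluɡ]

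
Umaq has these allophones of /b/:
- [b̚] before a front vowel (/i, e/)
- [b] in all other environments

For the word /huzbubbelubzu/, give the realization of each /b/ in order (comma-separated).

[b], [b], [b̚], [b]

Occurrence 1 (position 4): no conditioning environment matches → elsewhere allophone [b].
Occurrence 2 (position 6): no conditioning environment matches → elsewhere allophone [b].
Occurrence 3 (position 7): before a front vowel (/i, e/) → [b̚].
Occurrence 4 (position 11): no conditioning environment matches → elsewhere allophone [b].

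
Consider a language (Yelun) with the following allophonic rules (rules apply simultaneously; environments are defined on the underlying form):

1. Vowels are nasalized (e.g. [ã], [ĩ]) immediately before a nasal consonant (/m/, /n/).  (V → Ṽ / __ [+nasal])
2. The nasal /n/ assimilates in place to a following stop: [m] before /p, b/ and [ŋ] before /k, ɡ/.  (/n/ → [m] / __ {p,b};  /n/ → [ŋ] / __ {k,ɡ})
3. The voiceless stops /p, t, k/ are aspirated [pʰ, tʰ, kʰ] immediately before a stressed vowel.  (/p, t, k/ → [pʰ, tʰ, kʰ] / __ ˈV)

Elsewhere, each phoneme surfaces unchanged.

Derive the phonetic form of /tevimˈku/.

[tevĩmˈkʰu]

/t/ (word-initial): rule 3 targets it, but not immediately before a stressed vowel → unchanged [t].
/e/ (between /t/ and /v/): rule 1 targets it, but not before a nasal consonant → unchanged [e].
/v/ (between /e/ and /i/): no rule targets it → [v].
Rule 1 applies to /i/ (between /v/ and /m/: before a nasal consonant) → [ĩ].
/m/ (between /i/ and /k/): no rule targets it → [m].
/k/ — between /m/ and /u/, immediately before a stressed vowel — surfaces as [kʰ] (rule 3).
/u/ (word-final): rule 1 targets it, but not before a nasal consonant → unchanged [u].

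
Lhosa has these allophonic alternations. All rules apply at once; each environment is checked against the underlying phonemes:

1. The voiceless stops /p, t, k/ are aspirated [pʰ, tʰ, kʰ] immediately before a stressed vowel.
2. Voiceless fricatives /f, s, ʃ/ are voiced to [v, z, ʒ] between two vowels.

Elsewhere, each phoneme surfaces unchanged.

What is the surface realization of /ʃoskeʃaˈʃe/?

[ʃoskeʒaˈʒe]

/ʃ/ (word-initial) is in the target of rule 2 but the environment (between two vowels) is not met → [ʃ].
/o/ (between /ʃ/ and /s/): no rule targets it → [o].
/s/ (between /o/ and /k/): rule 2 targets it, but not between two vowels → unchanged [s].
/k/ (between /s/ and /e/) is in the target of rule 1 but the environment (immediately before a stressed vowel) is not met → [k].
/e/ (between /k/ and /ʃ/) is unaffected → [e].
/ʃ/ (between /e/ and /a/): between two vowels, so rule 2 applies → [ʒ].
/a/ — not in any rule's target class → [a].
Rule 2 applies to /ʃ/ (between /a/ and /e/: between two vowels) → [ʒ].
/e/ — not in any rule's target class → [e].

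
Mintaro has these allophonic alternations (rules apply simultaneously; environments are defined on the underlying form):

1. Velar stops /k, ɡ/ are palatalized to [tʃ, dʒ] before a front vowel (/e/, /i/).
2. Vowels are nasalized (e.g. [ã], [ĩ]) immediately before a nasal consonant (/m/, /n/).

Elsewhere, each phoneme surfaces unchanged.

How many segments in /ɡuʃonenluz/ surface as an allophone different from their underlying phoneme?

Segments that undergo a rule: /o/ → [õ] (rule 2); /e/ → [ẽ] (rule 2).
All other segments surface unchanged.

2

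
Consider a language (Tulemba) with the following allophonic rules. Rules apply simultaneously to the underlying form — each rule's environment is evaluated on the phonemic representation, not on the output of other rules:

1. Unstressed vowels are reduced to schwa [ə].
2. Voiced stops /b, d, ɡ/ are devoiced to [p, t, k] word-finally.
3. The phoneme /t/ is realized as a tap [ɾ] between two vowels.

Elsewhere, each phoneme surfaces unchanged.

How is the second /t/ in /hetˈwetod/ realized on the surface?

[ɾ]

/t/ (between /e/ and /o/) occurs between two vowels → [ɾ] by rule 3.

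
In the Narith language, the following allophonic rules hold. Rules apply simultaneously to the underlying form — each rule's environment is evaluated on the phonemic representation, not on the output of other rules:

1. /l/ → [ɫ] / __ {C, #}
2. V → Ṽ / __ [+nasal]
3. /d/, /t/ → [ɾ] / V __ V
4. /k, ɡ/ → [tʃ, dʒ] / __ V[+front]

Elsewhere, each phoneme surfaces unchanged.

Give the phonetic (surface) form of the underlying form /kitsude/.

/k/ (word-initial): before a front vowel, so rule 4 applies → [tʃ].
/i/ (between /k/ and /t/): rule 2 targets it, but not before a nasal consonant → unchanged [i].
/t/ (between /i/ and /s/) fails the environment for rule 3, so it stays [t].
/s/ — not in any rule's target class → [s].
/u/ (between /s/ and /d/) fails the environment for rule 2, so it stays [u].
/d/ (between /u/ and /e/) occurs between two vowels → [ɾ] by rule 3.
/e/ (word-final) is in the target of rule 2 but the environment (before a nasal consonant) is not met → [e].

[tʃitsuɾe]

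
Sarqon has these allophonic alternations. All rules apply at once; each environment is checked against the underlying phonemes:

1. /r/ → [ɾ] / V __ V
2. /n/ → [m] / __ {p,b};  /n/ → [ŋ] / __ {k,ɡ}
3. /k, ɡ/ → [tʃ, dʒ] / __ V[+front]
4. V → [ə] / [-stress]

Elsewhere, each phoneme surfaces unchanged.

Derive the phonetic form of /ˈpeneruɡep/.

/p/ (word-initial): no rule targets it → [p].
/e/ (between /p/ and /n/) fails the environment for rule 4, so it stays [e].
/n/ (between /e/ and /e/) is in the target of rule 2 but the environment (before a labial or velar stop) is not met → [n].
Rule 4 applies to /e/ (between /n/ and /r/: in an unstressed syllable) → [ə].
/r/ meets the environment for rule 1 (between two vowels) → [ɾ].
Rule 4 applies to /u/ (between /r/ and /ɡ/: in an unstressed syllable) → [ə].
/ɡ/ — between /u/ and /e/, before a front vowel — surfaces as [dʒ] (rule 3).
/e/ meets the environment for rule 4 (in an unstressed syllable) → [ə].
/p/ (word-final): no rule targets it → [p].

[ˈpenəɾədʒəp]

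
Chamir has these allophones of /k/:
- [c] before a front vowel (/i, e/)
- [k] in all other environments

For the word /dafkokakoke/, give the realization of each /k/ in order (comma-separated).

[k], [k], [k], [c]

Occurrence 1 (position 4): no conditioning environment matches → elsewhere allophone [k].
Occurrence 2 (position 6): no conditioning environment matches → elsewhere allophone [k].
Occurrence 3 (position 8): no conditioning environment matches → elsewhere allophone [k].
Occurrence 4 (position 10): before a front vowel → [c].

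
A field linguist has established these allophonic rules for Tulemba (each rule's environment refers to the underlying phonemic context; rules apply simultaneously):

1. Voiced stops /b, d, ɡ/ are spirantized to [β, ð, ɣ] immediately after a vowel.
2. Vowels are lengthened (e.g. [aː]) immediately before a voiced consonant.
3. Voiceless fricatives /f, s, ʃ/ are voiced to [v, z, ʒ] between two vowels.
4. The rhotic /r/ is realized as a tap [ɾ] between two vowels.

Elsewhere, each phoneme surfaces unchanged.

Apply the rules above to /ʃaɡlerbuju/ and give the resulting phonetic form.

/ʃ/ — word-initial; rule 3 does not apply here → [ʃ].
/a/ (between /ʃ/ and /ɡ/): before a voiced consonant, so rule 2 applies → [aː].
/ɡ/ — between /a/ and /l/, immediately after a vowel — surfaces as [ɣ] (rule 1).
/e/ (between /l/ and /r/) occurs before a voiced consonant → [eː] by rule 2.
/r/ (between /e/ and /b/) fails the environment for rule 4, so it stays [r].
/b/ — between /r/ and /u/; rule 1 does not apply here → [b].
/u/ (between /b/ and /j/) occurs before a voiced consonant → [uː] by rule 2.
/u/ (word-final) is in the target of rule 2 but the environment (before a voiced consonant) is not met → [u].

[ʃaːɣleːrbuːju]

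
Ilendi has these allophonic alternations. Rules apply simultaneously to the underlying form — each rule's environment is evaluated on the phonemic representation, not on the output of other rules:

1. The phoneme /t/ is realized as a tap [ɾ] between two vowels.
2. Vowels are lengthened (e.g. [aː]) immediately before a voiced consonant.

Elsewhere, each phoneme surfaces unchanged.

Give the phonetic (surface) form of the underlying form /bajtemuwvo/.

/b/ stays [b].
/a/ (between /b/ and /j/): before a voiced consonant, so rule 2 applies → [aː].
/j/ stays [j].
/t/ (between /j/ and /e/) is in the target of rule 1 but the environment (between two vowels) is not met → [t].
/e/ (between /t/ and /m/) occurs before a voiced consonant → [eː] by rule 2.
/m/ (between /e/ and /u/): no rule targets it → [m].
/u/ — between /m/ and /w/, before a voiced consonant — surfaces as [uː] (rule 2).
/w/ (between /u/ and /v/) is unaffected → [w].
/v/ stays [v].
/o/ — word-final; rule 2 does not apply here → [o].

[baːjteːmuːwvo]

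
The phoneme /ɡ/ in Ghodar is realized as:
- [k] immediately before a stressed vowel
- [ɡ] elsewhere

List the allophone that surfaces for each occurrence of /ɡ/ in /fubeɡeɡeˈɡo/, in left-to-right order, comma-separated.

[ɡ], [ɡ], [k]

Occurrence 1 (position 5): no conditioning environment matches → elsewhere allophone [ɡ].
Occurrence 2 (position 7): no conditioning environment matches → elsewhere allophone [ɡ].
Occurrence 3 (position 9): immediately before a stressed vowel → [k].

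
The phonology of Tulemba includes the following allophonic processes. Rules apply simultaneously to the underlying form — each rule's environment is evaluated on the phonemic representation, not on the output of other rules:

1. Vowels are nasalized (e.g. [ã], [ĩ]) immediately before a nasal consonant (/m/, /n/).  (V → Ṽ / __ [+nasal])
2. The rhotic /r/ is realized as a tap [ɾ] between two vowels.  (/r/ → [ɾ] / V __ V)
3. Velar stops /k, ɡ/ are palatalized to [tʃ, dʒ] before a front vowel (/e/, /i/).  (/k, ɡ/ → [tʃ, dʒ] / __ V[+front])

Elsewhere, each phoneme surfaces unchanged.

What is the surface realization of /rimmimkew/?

/r/ (word-initial): rule 2 targets it, but not between two vowels → unchanged [r].
Rule 1 applies to /i/ (between /r/ and /m/: before a nasal consonant) → [ĩ].
Rule 1 applies to /i/ (between /m/ and /m/: before a nasal consonant) → [ĩ].
/k/ (between /m/ and /e/): before a front vowel, so rule 3 applies → [tʃ].
/e/ (between /k/ and /w/) is in the target of rule 1 but the environment (before a nasal consonant) is not met → [e].

[rĩmmĩmtʃew]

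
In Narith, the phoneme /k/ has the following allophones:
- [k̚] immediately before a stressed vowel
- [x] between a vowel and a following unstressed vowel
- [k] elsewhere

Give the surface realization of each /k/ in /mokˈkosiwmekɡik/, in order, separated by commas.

Occurrence 1 (position 3): no conditioning environment matches → elsewhere allophone [k].
Occurrence 2 (position 4): immediately before a stressed vowel → [k̚].
Occurrence 3 (position 11): no conditioning environment matches → elsewhere allophone [k].
Occurrence 4 (position 14): no conditioning environment matches → elsewhere allophone [k].

[k], [k̚], [k], [k]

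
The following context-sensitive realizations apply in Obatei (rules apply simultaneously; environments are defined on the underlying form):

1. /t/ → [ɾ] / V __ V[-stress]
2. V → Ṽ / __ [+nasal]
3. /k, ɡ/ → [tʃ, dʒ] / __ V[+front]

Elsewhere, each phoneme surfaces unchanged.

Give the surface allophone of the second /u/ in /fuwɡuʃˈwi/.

[u]

/u/ — between /ɡ/ and /ʃ/; rule 2 does not apply here → [u].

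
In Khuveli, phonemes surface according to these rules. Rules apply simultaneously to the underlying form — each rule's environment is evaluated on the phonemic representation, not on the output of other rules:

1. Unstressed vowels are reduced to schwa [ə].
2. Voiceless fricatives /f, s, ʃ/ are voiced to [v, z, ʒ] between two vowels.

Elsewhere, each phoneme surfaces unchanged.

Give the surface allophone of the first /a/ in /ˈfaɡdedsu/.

/a/ (between /f/ and /ɡ/) is in the target of rule 1 but the environment (in an unstressed syllable) is not met → [a].

[a]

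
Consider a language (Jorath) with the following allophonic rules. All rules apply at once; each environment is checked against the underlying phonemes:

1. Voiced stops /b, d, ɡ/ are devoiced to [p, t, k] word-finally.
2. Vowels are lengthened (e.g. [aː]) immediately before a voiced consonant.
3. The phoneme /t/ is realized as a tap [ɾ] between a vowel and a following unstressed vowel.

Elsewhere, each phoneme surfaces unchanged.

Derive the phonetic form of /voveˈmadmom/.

[voːveːˈmaːdmoːm]

/v/ (word-initial): no rule targets it → [v].
/o/ — between /v/ and /v/, before a voiced consonant — surfaces as [oː] (rule 2).
/v/ stays [v].
/e/ meets the environment for rule 2 (before a voiced consonant) → [eː].
/m/ (between /e/ and /a/): no rule targets it → [m].
/a/ meets the environment for rule 2 (before a voiced consonant) → [aː].
/d/ (between /a/ and /m/) fails the environment for rule 1, so it stays [d].
/m/ (between /d/ and /o/): no rule targets it → [m].
Rule 2 applies to /o/ (between /m/ and /m/: before a voiced consonant) → [oː].
/m/ — not in any rule's target class → [m].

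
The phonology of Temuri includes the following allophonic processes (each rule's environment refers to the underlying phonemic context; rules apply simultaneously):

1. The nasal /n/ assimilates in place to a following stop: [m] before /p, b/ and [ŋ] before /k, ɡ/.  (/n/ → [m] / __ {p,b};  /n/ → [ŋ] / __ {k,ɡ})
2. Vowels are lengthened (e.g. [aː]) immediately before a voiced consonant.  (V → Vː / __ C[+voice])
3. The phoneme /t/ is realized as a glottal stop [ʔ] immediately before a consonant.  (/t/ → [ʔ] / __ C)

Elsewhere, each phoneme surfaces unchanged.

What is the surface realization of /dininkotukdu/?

[diːniːŋkotukdu]

/d/ (word-initial) is unaffected → [d].
/i/ (between /d/ and /n/): before a voiced consonant, so rule 2 applies → [iː].
/n/ (between /i/ and /i/): rule 1 targets it, but not before a labial or velar stop → unchanged [n].
/i/ (between /n/ and /n/) occurs before a voiced consonant → [iː] by rule 2.
/n/ meets the environment for rule 1 (before a labial or velar stop) → [ŋ].
/k/ stays [k].
/o/ — between /k/ and /t/; rule 2 does not apply here → [o].
/t/ (between /o/ and /u/) is in the target of rule 3 but the environment (immediately before a consonant) is not met → [t].
/u/ — between /t/ and /k/; rule 2 does not apply here → [u].
/k/ (between /u/ and /d/): no rule targets it → [k].
/d/ (between /k/ and /u/) is unaffected → [d].
/u/ (word-final): rule 2 targets it, but not before a voiced consonant → unchanged [u].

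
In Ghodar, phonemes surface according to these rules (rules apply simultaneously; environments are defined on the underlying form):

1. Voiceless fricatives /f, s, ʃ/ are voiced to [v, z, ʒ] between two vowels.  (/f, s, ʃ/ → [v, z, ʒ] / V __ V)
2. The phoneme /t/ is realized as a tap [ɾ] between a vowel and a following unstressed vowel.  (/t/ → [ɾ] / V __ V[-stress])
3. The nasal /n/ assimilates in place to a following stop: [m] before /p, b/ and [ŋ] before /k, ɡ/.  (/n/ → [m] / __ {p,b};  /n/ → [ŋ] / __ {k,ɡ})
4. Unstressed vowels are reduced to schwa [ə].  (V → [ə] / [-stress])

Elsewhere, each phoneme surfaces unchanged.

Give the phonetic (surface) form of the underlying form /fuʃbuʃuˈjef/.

/f/ (word-initial): rule 1 targets it, but not between two vowels → unchanged [f].
/u/ (between /f/ and /ʃ/): in an unstressed syllable, so rule 4 applies → [ə].
/ʃ/ — between /u/ and /b/; rule 1 does not apply here → [ʃ].
/b/ (between /ʃ/ and /u/): no rule targets it → [b].
/u/ — between /b/ and /ʃ/, in an unstressed syllable — surfaces as [ə] (rule 4).
/ʃ/ meets the environment for rule 1 (between two vowels) → [ʒ].
/u/ (between /ʃ/ and /j/) occurs in an unstressed syllable → [ə] by rule 4.
/j/ (between /u/ and /e/): no rule targets it → [j].
/e/ (between /j/ and /f/) is in the target of rule 4 but the environment (in an unstressed syllable) is not met → [e].
/f/ (word-final) fails the environment for rule 1, so it stays [f].

[fəʃbəʒəˈjef]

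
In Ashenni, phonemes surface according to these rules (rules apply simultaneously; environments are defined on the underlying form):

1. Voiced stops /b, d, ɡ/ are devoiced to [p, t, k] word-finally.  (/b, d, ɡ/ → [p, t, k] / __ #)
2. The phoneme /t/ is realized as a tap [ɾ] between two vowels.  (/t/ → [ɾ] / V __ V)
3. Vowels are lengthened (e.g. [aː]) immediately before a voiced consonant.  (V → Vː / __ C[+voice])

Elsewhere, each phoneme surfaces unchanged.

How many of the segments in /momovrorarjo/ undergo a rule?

4

Segments that undergo a rule: /o/ → [oː] (rule 3); /o/ → [oː] (rule 3); /o/ → [oː] (rule 3); /a/ → [aː] (rule 3).
All other segments surface unchanged.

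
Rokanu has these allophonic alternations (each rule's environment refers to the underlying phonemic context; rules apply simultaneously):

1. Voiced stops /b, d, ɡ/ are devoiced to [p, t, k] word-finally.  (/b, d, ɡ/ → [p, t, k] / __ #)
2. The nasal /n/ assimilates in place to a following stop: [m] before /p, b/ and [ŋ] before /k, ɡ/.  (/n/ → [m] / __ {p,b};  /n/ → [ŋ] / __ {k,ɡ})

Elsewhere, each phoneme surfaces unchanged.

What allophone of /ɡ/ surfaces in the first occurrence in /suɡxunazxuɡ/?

/ɡ/ (between /u/ and /x/) is in the target of rule 1 but the environment (word-finally) is not met → [ɡ].

[ɡ]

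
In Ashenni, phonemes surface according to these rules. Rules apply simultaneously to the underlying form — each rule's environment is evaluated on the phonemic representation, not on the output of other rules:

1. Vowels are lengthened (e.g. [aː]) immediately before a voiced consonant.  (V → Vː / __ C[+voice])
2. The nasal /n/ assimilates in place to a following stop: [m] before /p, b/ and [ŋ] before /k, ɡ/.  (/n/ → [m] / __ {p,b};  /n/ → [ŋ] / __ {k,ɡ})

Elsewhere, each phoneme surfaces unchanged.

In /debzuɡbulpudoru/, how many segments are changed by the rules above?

Segments that undergo a rule: /e/ → [eː] (rule 1); /u/ → [uː] (rule 1); /u/ → [uː] (rule 1); /u/ → [uː] (rule 1); /o/ → [oː] (rule 1).
All other segments surface unchanged.

5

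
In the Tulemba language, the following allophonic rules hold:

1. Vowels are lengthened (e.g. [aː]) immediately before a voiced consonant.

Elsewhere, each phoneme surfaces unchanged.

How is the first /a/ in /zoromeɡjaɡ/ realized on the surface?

/a/ (between /j/ and /ɡ/): before a voiced consonant, so rule 1 applies → [aː].

[aː]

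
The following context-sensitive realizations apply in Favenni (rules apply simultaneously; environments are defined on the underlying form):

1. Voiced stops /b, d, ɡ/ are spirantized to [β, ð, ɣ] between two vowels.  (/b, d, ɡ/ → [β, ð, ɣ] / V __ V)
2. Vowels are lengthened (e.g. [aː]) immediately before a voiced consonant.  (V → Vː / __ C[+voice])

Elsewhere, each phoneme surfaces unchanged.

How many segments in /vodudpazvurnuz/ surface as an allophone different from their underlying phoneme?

Segments that undergo a rule: /o/ → [oː] (rule 2); /d/ → [ð] (rule 1); /u/ → [uː] (rule 2); /a/ → [aː] (rule 2); /u/ → [uː] (rule 2); /u/ → [uː] (rule 2).
All other segments surface unchanged.

6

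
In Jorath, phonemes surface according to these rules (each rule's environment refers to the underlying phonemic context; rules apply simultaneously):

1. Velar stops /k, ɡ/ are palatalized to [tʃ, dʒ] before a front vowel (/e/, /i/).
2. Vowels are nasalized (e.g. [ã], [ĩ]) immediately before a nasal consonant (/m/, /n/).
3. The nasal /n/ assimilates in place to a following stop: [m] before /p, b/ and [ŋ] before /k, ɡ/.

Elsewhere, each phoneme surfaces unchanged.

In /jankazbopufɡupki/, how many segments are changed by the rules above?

3

Segments that undergo a rule: /a/ → [ã] (rule 2); /n/ → [ŋ] (rule 3); /k/ → [tʃ] (rule 1).
All other segments surface unchanged.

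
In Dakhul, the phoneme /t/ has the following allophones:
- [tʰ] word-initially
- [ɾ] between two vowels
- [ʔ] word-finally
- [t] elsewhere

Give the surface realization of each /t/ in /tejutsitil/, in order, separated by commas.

Occurrence 1 (position 1): word-initially → [tʰ].
Occurrence 2 (position 5): no conditioning environment matches → elsewhere allophone [t].
Occurrence 3 (position 8): between two vowels → [ɾ].

[tʰ], [t], [ɾ]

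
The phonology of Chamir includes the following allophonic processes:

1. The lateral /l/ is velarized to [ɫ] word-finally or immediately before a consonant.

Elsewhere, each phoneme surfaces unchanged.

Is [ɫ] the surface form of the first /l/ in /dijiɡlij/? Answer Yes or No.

No

/l/ — between /ɡ/ and /i/; rule 1 does not apply here → [l].
The actual realization is [l], not [ɫ].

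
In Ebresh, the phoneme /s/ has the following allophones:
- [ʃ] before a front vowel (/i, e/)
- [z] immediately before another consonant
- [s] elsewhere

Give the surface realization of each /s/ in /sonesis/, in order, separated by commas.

Occurrence 1 (position 1): no conditioning environment matches → elsewhere allophone [s].
Occurrence 2 (position 5): before a front vowel (/i, e/) → [ʃ].
Occurrence 3 (position 7): no conditioning environment matches → elsewhere allophone [s].

[s], [ʃ], [s]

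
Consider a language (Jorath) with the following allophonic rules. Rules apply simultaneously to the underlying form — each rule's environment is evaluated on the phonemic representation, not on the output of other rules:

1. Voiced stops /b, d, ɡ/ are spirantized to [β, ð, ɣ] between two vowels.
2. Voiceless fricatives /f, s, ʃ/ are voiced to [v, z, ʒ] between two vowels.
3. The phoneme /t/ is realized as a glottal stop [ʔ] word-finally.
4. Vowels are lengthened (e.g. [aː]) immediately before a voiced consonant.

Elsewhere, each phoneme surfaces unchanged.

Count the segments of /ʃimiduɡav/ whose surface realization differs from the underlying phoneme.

6

Segments that undergo a rule: /i/ → [iː] (rule 4); /i/ → [iː] (rule 4); /d/ → [ð] (rule 1); /u/ → [uː] (rule 4); /ɡ/ → [ɣ] (rule 1); /a/ → [aː] (rule 4).
All other segments surface unchanged.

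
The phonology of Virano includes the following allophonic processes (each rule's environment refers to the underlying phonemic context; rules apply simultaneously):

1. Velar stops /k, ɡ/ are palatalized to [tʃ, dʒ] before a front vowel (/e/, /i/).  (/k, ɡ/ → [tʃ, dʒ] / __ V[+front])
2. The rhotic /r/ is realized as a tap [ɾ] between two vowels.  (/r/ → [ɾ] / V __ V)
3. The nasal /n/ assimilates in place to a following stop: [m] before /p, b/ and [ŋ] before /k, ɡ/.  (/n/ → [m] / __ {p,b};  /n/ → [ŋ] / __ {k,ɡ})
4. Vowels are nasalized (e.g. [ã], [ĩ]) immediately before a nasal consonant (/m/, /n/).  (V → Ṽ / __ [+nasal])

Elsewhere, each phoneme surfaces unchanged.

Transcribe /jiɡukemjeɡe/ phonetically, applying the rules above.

/j/ — not in any rule's target class → [j].
/i/ (between /j/ and /ɡ/) is in the target of rule 4 but the environment (before a nasal consonant) is not met → [i].
/ɡ/ (between /i/ and /u/) is in the target of rule 1 but the environment (before a front vowel) is not met → [ɡ].
/u/ (between /ɡ/ and /k/): rule 4 targets it, but not before a nasal consonant → unchanged [u].
/k/ (between /u/ and /e/): before a front vowel, so rule 1 applies → [tʃ].
/e/ (between /k/ and /m/): before a nasal consonant, so rule 4 applies → [ẽ].
/m/ — not in any rule's target class → [m].
/j/ — not in any rule's target class → [j].
/e/ (between /j/ and /ɡ/) is in the target of rule 4 but the environment (before a nasal consonant) is not met → [e].
/ɡ/ (between /e/ and /e/) occurs before a front vowel → [dʒ] by rule 1.
/e/ — word-final; rule 4 does not apply here → [e].

[jiɡutʃẽmjedʒe]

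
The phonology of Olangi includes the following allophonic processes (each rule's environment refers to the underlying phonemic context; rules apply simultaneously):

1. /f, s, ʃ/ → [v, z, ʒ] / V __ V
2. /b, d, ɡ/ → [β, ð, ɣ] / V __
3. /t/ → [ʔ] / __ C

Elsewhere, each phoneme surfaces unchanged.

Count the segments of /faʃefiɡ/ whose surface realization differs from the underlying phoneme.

Segments that undergo a rule: /ʃ/ → [ʒ] (rule 1); /f/ → [v] (rule 1); /ɡ/ → [ɣ] (rule 2).
All other segments surface unchanged.

3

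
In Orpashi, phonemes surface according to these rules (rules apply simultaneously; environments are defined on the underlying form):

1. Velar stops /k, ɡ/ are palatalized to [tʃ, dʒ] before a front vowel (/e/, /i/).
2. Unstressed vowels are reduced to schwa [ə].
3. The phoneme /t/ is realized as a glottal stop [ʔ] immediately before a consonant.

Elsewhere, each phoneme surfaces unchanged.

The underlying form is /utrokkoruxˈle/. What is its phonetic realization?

Rule 2 applies to /u/ (word-initial: in an unstressed syllable) → [ə].
/t/ — between /u/ and /r/, immediately before a consonant — surfaces as [ʔ] (rule 3).
/r/ (between /t/ and /o/) is unaffected → [r].
/o/ (between /r/ and /k/) occurs in an unstressed syllable → [ə] by rule 2.
/k/ — between /o/ and /k/; rule 1 does not apply here → [k].
/k/ (between /k/ and /o/) is in the target of rule 1 but the environment (before a front vowel) is not met → [k].
Rule 2 applies to /o/ (between /k/ and /r/: in an unstressed syllable) → [ə].
/r/ (between /o/ and /u/): no rule targets it → [r].
/u/ (between /r/ and /x/) occurs in an unstressed syllable → [ə] by rule 2.
/x/ (between /u/ and /l/): no rule targets it → [x].
/l/ (between /x/ and /e/) is unaffected → [l].
/e/ (word-final) is in the target of rule 2 but the environment (in an unstressed syllable) is not met → [e].

[əʔrəkkərəxˈle]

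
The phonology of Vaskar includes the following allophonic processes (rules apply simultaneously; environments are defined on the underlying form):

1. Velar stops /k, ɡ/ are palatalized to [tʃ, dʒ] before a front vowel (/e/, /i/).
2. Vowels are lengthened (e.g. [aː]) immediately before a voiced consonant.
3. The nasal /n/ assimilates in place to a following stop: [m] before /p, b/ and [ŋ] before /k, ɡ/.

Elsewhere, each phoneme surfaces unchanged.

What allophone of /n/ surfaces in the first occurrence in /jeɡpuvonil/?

/n/ — between /o/ and /i/; rule 3 does not apply here → [n].

[n]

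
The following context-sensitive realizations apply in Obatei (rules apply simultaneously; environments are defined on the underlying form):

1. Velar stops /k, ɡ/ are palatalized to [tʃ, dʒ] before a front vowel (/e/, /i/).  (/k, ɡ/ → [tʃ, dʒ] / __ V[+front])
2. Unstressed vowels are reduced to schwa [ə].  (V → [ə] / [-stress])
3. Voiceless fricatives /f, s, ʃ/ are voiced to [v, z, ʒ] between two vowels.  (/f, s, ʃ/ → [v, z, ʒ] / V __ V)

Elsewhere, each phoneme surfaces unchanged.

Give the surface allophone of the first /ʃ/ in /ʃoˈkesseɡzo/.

[ʃ]

/ʃ/ (word-initial) is in the target of rule 3 but the environment (between two vowels) is not met → [ʃ].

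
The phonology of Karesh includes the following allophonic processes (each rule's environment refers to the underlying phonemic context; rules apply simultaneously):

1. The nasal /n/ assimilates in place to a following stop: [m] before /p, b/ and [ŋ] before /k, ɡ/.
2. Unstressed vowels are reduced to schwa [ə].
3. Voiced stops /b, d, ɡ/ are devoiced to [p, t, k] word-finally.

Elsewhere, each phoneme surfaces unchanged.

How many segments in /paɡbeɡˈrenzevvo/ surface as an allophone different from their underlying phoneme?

4

Segments that undergo a rule: /a/ → [ə] (rule 2); /e/ → [ə] (rule 2); /e/ → [ə] (rule 2); /o/ → [ə] (rule 2).
All other segments surface unchanged.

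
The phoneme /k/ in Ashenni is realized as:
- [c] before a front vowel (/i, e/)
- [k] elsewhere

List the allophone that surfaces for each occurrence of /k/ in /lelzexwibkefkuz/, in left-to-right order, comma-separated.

[c], [k]

Occurrence 1 (position 10): before a front vowel → [c].
Occurrence 2 (position 13): no conditioning environment matches → elsewhere allophone [k].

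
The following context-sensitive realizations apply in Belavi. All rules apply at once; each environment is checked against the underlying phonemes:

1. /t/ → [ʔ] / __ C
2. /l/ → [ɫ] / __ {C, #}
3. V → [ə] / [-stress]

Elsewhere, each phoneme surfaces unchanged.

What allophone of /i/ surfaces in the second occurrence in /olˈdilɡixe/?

[ə]

/i/ — between /ɡ/ and /x/, in an unstressed syllable — surfaces as [ə] (rule 3).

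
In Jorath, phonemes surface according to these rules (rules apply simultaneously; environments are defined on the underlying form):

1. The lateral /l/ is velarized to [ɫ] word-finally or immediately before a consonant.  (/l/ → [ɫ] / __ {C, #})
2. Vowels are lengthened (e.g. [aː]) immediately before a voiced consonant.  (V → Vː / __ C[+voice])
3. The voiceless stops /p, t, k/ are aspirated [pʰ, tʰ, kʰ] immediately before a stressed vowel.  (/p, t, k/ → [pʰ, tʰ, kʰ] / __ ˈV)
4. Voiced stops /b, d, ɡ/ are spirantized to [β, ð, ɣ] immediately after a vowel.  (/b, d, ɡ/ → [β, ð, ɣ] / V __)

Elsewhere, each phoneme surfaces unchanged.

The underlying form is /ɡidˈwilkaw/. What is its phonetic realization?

/ɡ/ — word-initial; rule 4 does not apply here → [ɡ].
/i/ (between /ɡ/ and /d/) occurs before a voiced consonant → [iː] by rule 2.
/d/ (between /i/ and /w/) occurs immediately after a vowel → [ð] by rule 4.
/w/ (between /d/ and /i/): no rule targets it → [w].
Rule 2 applies to /i/ (between /w/ and /l/: before a voiced consonant) → [iː].
/l/ (between /i/ and /k/): word-finally or immediately before a consonant, so rule 1 applies → [ɫ].
/k/ (between /l/ and /a/): rule 3 targets it, but not immediately before a stressed vowel → unchanged [k].
Rule 2 applies to /a/ (between /k/ and /w/: before a voiced consonant) → [aː].
/w/ (word-final) is unaffected → [w].

[ɡiːðˈwiːɫkaːw]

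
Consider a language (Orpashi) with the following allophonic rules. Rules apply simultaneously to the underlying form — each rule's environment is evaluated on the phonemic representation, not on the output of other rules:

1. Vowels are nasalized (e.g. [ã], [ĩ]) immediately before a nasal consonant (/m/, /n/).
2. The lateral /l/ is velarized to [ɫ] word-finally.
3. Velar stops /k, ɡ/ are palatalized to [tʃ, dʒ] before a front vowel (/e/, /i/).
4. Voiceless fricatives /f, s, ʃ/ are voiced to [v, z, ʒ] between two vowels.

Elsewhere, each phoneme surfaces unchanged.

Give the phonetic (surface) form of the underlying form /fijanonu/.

[fijãnõnu]

/f/ (word-initial) fails the environment for rule 4, so it stays [f].
/i/ (between /f/ and /j/) is in the target of rule 1 but the environment (before a nasal consonant) is not met → [i].
/a/ (between /j/ and /n/) occurs before a nasal consonant → [ã] by rule 1.
/o/ meets the environment for rule 1 (before a nasal consonant) → [õ].
/u/ (word-final) is in the target of rule 1 but the environment (before a nasal consonant) is not met → [u].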